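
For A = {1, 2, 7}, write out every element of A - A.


A - A = {a - a' : a, a' ∈ A}.
Compute a - a' for each ordered pair (a, a'):
a = 1: 1-1=0, 1-2=-1, 1-7=-6
a = 2: 2-1=1, 2-2=0, 2-7=-5
a = 7: 7-1=6, 7-2=5, 7-7=0
Collecting distinct values (and noting 0 appears from a-a):
A - A = {-6, -5, -1, 0, 1, 5, 6}
|A - A| = 7

A - A = {-6, -5, -1, 0, 1, 5, 6}


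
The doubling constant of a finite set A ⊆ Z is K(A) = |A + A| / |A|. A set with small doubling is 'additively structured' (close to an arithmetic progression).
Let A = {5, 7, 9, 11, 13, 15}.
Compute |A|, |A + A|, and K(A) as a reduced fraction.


|A| = 6.
Compute A + A by enumerating all 36 pairs.
A + A = {10, 12, 14, 16, 18, 20, 22, 24, 26, 28, 30}, so |A + A| = 11.
K = |A + A| / |A| = 11/6 (already in lowest terms) ≈ 1.8333.
Reference: AP of size 6 gives K = 11/6 ≈ 1.8333; a fully generic set of size 6 gives K ≈ 3.5000.

|A| = 6, |A + A| = 11, K = 11/6.


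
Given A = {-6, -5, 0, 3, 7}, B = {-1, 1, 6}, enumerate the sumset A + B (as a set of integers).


A + B = {a + b : a ∈ A, b ∈ B}.
Enumerate all |A|·|B| = 5·3 = 15 pairs (a, b) and collect distinct sums.
a = -6: -6+-1=-7, -6+1=-5, -6+6=0
a = -5: -5+-1=-6, -5+1=-4, -5+6=1
a = 0: 0+-1=-1, 0+1=1, 0+6=6
a = 3: 3+-1=2, 3+1=4, 3+6=9
a = 7: 7+-1=6, 7+1=8, 7+6=13
Collecting distinct sums: A + B = {-7, -6, -5, -4, -1, 0, 1, 2, 4, 6, 8, 9, 13}
|A + B| = 13

A + B = {-7, -6, -5, -4, -1, 0, 1, 2, 4, 6, 8, 9, 13}


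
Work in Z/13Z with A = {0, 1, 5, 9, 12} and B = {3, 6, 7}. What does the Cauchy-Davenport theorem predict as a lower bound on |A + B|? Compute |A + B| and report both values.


Cauchy-Davenport: |A + B| ≥ min(p, |A| + |B| - 1) for A, B nonempty in Z/pZ.
|A| = 5, |B| = 3, p = 13.
CD lower bound = min(13, 5 + 3 - 1) = min(13, 7) = 7.
Compute A + B mod 13 directly:
a = 0: 0+3=3, 0+6=6, 0+7=7
a = 1: 1+3=4, 1+6=7, 1+7=8
a = 5: 5+3=8, 5+6=11, 5+7=12
a = 9: 9+3=12, 9+6=2, 9+7=3
a = 12: 12+3=2, 12+6=5, 12+7=6
A + B = {2, 3, 4, 5, 6, 7, 8, 11, 12}, so |A + B| = 9.
Verify: 9 ≥ 7? Yes ✓.

CD lower bound = 7, actual |A + B| = 9.


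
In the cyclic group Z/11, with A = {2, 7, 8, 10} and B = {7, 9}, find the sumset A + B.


Work in Z/11Z: reduce every sum a + b modulo 11.
Enumerate all 8 pairs:
a = 2: 2+7=9, 2+9=0
a = 7: 7+7=3, 7+9=5
a = 8: 8+7=4, 8+9=6
a = 10: 10+7=6, 10+9=8
Distinct residues collected: {0, 3, 4, 5, 6, 8, 9}
|A + B| = 7 (out of 11 total residues).

A + B = {0, 3, 4, 5, 6, 8, 9}


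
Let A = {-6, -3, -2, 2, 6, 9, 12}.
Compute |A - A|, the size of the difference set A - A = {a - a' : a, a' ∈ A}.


A - A = {a - a' : a, a' ∈ A}; |A| = 7.
Bounds: 2|A|-1 ≤ |A - A| ≤ |A|² - |A| + 1, i.e. 13 ≤ |A - A| ≤ 43.
Note: 0 ∈ A - A always (from a - a). The set is symmetric: if d ∈ A - A then -d ∈ A - A.
Enumerate nonzero differences d = a - a' with a > a' (then include -d):
Positive differences: {1, 3, 4, 5, 6, 7, 8, 9, 10, 11, 12, 14, 15, 18}
Full difference set: {0} ∪ (positive diffs) ∪ (negative diffs).
|A - A| = 1 + 2·14 = 29 (matches direct enumeration: 29).

|A - A| = 29


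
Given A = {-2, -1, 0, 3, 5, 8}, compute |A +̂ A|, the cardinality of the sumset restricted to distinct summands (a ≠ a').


Restricted sumset: A +̂ A = {a + a' : a ∈ A, a' ∈ A, a ≠ a'}.
Equivalently, take A + A and drop any sum 2a that is achievable ONLY as a + a for a ∈ A (i.e. sums representable only with equal summands).
Enumerate pairs (a, a') with a < a' (symmetric, so each unordered pair gives one sum; this covers all a ≠ a'):
  -2 + -1 = -3
  -2 + 0 = -2
  -2 + 3 = 1
  -2 + 5 = 3
  -2 + 8 = 6
  -1 + 0 = -1
  -1 + 3 = 2
  -1 + 5 = 4
  -1 + 8 = 7
  0 + 3 = 3
  0 + 5 = 5
  0 + 8 = 8
  3 + 5 = 8
  3 + 8 = 11
  5 + 8 = 13
Collected distinct sums: {-3, -2, -1, 1, 2, 3, 4, 5, 6, 7, 8, 11, 13}
|A +̂ A| = 13
(Reference bound: |A +̂ A| ≥ 2|A| - 3 for |A| ≥ 2, with |A| = 6 giving ≥ 9.)

|A +̂ A| = 13


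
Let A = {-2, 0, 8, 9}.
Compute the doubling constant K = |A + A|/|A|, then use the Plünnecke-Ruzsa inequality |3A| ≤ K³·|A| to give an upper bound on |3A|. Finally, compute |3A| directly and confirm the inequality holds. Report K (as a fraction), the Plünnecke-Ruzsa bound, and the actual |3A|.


|A| = 4.
Step 1: Compute A + A by enumerating all 16 pairs.
A + A = {-4, -2, 0, 6, 7, 8, 9, 16, 17, 18}, so |A + A| = 10.
Step 2: Doubling constant K = |A + A|/|A| = 10/4 = 10/4 ≈ 2.5000.
Step 3: Plünnecke-Ruzsa gives |3A| ≤ K³·|A| = (2.5000)³ · 4 ≈ 62.5000.
Step 4: Compute 3A = A + A + A directly by enumerating all triples (a,b,c) ∈ A³; |3A| = 19.
Step 5: Check 19 ≤ 62.5000? Yes ✓.

K = 10/4, Plünnecke-Ruzsa bound K³|A| ≈ 62.5000, |3A| = 19, inequality holds.


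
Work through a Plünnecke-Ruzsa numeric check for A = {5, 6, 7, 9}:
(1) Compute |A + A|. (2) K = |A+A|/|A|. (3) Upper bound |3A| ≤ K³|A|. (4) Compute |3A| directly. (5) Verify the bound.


|A| = 4.
Step 1: Compute A + A by enumerating all 16 pairs.
A + A = {10, 11, 12, 13, 14, 15, 16, 18}, so |A + A| = 8.
Step 2: Doubling constant K = |A + A|/|A| = 8/4 = 8/4 ≈ 2.0000.
Step 3: Plünnecke-Ruzsa gives |3A| ≤ K³·|A| = (2.0000)³ · 4 ≈ 32.0000.
Step 4: Compute 3A = A + A + A directly by enumerating all triples (a,b,c) ∈ A³; |3A| = 12.
Step 5: Check 12 ≤ 32.0000? Yes ✓.

K = 8/4, Plünnecke-Ruzsa bound K³|A| ≈ 32.0000, |3A| = 12, inequality holds.


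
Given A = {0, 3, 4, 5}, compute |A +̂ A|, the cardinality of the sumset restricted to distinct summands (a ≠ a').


Restricted sumset: A +̂ A = {a + a' : a ∈ A, a' ∈ A, a ≠ a'}.
Equivalently, take A + A and drop any sum 2a that is achievable ONLY as a + a for a ∈ A (i.e. sums representable only with equal summands).
Enumerate pairs (a, a') with a < a' (symmetric, so each unordered pair gives one sum; this covers all a ≠ a'):
  0 + 3 = 3
  0 + 4 = 4
  0 + 5 = 5
  3 + 4 = 7
  3 + 5 = 8
  4 + 5 = 9
Collected distinct sums: {3, 4, 5, 7, 8, 9}
|A +̂ A| = 6
(Reference bound: |A +̂ A| ≥ 2|A| - 3 for |A| ≥ 2, with |A| = 4 giving ≥ 5.)

|A +̂ A| = 6


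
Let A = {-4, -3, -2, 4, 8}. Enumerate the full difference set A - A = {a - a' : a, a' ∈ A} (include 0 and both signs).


A - A = {a - a' : a, a' ∈ A}.
Compute a - a' for each ordered pair (a, a'):
a = -4: -4--4=0, -4--3=-1, -4--2=-2, -4-4=-8, -4-8=-12
a = -3: -3--4=1, -3--3=0, -3--2=-1, -3-4=-7, -3-8=-11
a = -2: -2--4=2, -2--3=1, -2--2=0, -2-4=-6, -2-8=-10
a = 4: 4--4=8, 4--3=7, 4--2=6, 4-4=0, 4-8=-4
a = 8: 8--4=12, 8--3=11, 8--2=10, 8-4=4, 8-8=0
Collecting distinct values (and noting 0 appears from a-a):
A - A = {-12, -11, -10, -8, -7, -6, -4, -2, -1, 0, 1, 2, 4, 6, 7, 8, 10, 11, 12}
|A - A| = 19

A - A = {-12, -11, -10, -8, -7, -6, -4, -2, -1, 0, 1, 2, 4, 6, 7, 8, 10, 11, 12}


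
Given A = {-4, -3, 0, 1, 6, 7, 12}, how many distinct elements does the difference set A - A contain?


A - A = {a - a' : a, a' ∈ A}; |A| = 7.
Bounds: 2|A|-1 ≤ |A - A| ≤ |A|² - |A| + 1, i.e. 13 ≤ |A - A| ≤ 43.
Note: 0 ∈ A - A always (from a - a). The set is symmetric: if d ∈ A - A then -d ∈ A - A.
Enumerate nonzero differences d = a - a' with a > a' (then include -d):
Positive differences: {1, 3, 4, 5, 6, 7, 9, 10, 11, 12, 15, 16}
Full difference set: {0} ∪ (positive diffs) ∪ (negative diffs).
|A - A| = 1 + 2·12 = 25 (matches direct enumeration: 25).

|A - A| = 25


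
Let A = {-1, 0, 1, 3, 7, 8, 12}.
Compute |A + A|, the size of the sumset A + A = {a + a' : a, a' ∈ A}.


A + A = {a + a' : a, a' ∈ A}; |A| = 7.
General bounds: 2|A| - 1 ≤ |A + A| ≤ |A|(|A|+1)/2, i.e. 13 ≤ |A + A| ≤ 28.
Lower bound 2|A|-1 is attained iff A is an arithmetic progression.
Enumerate sums a + a' for a ≤ a' (symmetric, so this suffices):
a = -1: -1+-1=-2, -1+0=-1, -1+1=0, -1+3=2, -1+7=6, -1+8=7, -1+12=11
a = 0: 0+0=0, 0+1=1, 0+3=3, 0+7=7, 0+8=8, 0+12=12
a = 1: 1+1=2, 1+3=4, 1+7=8, 1+8=9, 1+12=13
a = 3: 3+3=6, 3+7=10, 3+8=11, 3+12=15
a = 7: 7+7=14, 7+8=15, 7+12=19
a = 8: 8+8=16, 8+12=20
a = 12: 12+12=24
Distinct sums: {-2, -1, 0, 1, 2, 3, 4, 6, 7, 8, 9, 10, 11, 12, 13, 14, 15, 16, 19, 20, 24}
|A + A| = 21

|A + A| = 21


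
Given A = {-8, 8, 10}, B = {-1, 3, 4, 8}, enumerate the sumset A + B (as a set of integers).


A + B = {a + b : a ∈ A, b ∈ B}.
Enumerate all |A|·|B| = 3·4 = 12 pairs (a, b) and collect distinct sums.
a = -8: -8+-1=-9, -8+3=-5, -8+4=-4, -8+8=0
a = 8: 8+-1=7, 8+3=11, 8+4=12, 8+8=16
a = 10: 10+-1=9, 10+3=13, 10+4=14, 10+8=18
Collecting distinct sums: A + B = {-9, -5, -4, 0, 7, 9, 11, 12, 13, 14, 16, 18}
|A + B| = 12

A + B = {-9, -5, -4, 0, 7, 9, 11, 12, 13, 14, 16, 18}


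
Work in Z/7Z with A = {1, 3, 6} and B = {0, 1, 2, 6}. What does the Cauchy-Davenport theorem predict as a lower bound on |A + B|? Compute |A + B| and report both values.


Cauchy-Davenport: |A + B| ≥ min(p, |A| + |B| - 1) for A, B nonempty in Z/pZ.
|A| = 3, |B| = 4, p = 7.
CD lower bound = min(7, 3 + 4 - 1) = min(7, 6) = 6.
Compute A + B mod 7 directly:
a = 1: 1+0=1, 1+1=2, 1+2=3, 1+6=0
a = 3: 3+0=3, 3+1=4, 3+2=5, 3+6=2
a = 6: 6+0=6, 6+1=0, 6+2=1, 6+6=5
A + B = {0, 1, 2, 3, 4, 5, 6}, so |A + B| = 7.
Verify: 7 ≥ 6? Yes ✓.

CD lower bound = 6, actual |A + B| = 7.


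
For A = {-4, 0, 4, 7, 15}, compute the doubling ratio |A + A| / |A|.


|A| = 5.
Compute A + A by enumerating all 25 pairs.
A + A = {-8, -4, 0, 3, 4, 7, 8, 11, 14, 15, 19, 22, 30}, so |A + A| = 13.
K = |A + A| / |A| = 13/5 (already in lowest terms) ≈ 2.6000.
Reference: AP of size 5 gives K = 9/5 ≈ 1.8000; a fully generic set of size 5 gives K ≈ 3.0000.

|A| = 5, |A + A| = 13, K = 13/5.


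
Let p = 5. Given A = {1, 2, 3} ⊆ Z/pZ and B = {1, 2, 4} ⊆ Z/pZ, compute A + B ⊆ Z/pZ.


Work in Z/5Z: reduce every sum a + b modulo 5.
Enumerate all 9 pairs:
a = 1: 1+1=2, 1+2=3, 1+4=0
a = 2: 2+1=3, 2+2=4, 2+4=1
a = 3: 3+1=4, 3+2=0, 3+4=2
Distinct residues collected: {0, 1, 2, 3, 4}
|A + B| = 5 (out of 5 total residues).

A + B = {0, 1, 2, 3, 4}


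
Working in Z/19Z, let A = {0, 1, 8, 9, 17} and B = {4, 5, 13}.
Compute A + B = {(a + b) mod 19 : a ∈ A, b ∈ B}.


Work in Z/19Z: reduce every sum a + b modulo 19.
Enumerate all 15 pairs:
a = 0: 0+4=4, 0+5=5, 0+13=13
a = 1: 1+4=5, 1+5=6, 1+13=14
a = 8: 8+4=12, 8+5=13, 8+13=2
a = 9: 9+4=13, 9+5=14, 9+13=3
a = 17: 17+4=2, 17+5=3, 17+13=11
Distinct residues collected: {2, 3, 4, 5, 6, 11, 12, 13, 14}
|A + B| = 9 (out of 19 total residues).

A + B = {2, 3, 4, 5, 6, 11, 12, 13, 14}


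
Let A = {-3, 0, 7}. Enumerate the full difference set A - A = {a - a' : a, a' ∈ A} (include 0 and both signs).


A - A = {a - a' : a, a' ∈ A}.
Compute a - a' for each ordered pair (a, a'):
a = -3: -3--3=0, -3-0=-3, -3-7=-10
a = 0: 0--3=3, 0-0=0, 0-7=-7
a = 7: 7--3=10, 7-0=7, 7-7=0
Collecting distinct values (and noting 0 appears from a-a):
A - A = {-10, -7, -3, 0, 3, 7, 10}
|A - A| = 7

A - A = {-10, -7, -3, 0, 3, 7, 10}


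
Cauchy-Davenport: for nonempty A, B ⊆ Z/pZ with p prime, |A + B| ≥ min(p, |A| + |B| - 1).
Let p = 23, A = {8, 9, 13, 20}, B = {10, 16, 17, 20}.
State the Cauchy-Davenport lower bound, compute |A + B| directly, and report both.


Cauchy-Davenport: |A + B| ≥ min(p, |A| + |B| - 1) for A, B nonempty in Z/pZ.
|A| = 4, |B| = 4, p = 23.
CD lower bound = min(23, 4 + 4 - 1) = min(23, 7) = 7.
Compute A + B mod 23 directly:
a = 8: 8+10=18, 8+16=1, 8+17=2, 8+20=5
a = 9: 9+10=19, 9+16=2, 9+17=3, 9+20=6
a = 13: 13+10=0, 13+16=6, 13+17=7, 13+20=10
a = 20: 20+10=7, 20+16=13, 20+17=14, 20+20=17
A + B = {0, 1, 2, 3, 5, 6, 7, 10, 13, 14, 17, 18, 19}, so |A + B| = 13.
Verify: 13 ≥ 7? Yes ✓.

CD lower bound = 7, actual |A + B| = 13.


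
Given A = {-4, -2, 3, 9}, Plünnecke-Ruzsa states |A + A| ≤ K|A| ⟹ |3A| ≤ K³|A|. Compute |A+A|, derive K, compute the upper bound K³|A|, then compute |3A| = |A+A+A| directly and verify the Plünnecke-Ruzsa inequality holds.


|A| = 4.
Step 1: Compute A + A by enumerating all 16 pairs.
A + A = {-8, -6, -4, -1, 1, 5, 6, 7, 12, 18}, so |A + A| = 10.
Step 2: Doubling constant K = |A + A|/|A| = 10/4 = 10/4 ≈ 2.5000.
Step 3: Plünnecke-Ruzsa gives |3A| ≤ K³·|A| = (2.5000)³ · 4 ≈ 62.5000.
Step 4: Compute 3A = A + A + A directly by enumerating all triples (a,b,c) ∈ A³; |3A| = 20.
Step 5: Check 20 ≤ 62.5000? Yes ✓.

K = 10/4, Plünnecke-Ruzsa bound K³|A| ≈ 62.5000, |3A| = 20, inequality holds.


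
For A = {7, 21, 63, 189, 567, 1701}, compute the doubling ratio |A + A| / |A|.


|A| = 6.
Compute A + A by enumerating all 36 pairs.
A + A = {14, 28, 42, 70, 84, 126, 196, 210, 252, 378, 574, 588, 630, 756, 1134, 1708, 1722, 1764, 1890, 2268, 3402}, so |A + A| = 21.
K = |A + A| / |A| = 21/6 = 7/2 ≈ 3.5000.
Reference: AP of size 6 gives K = 11/6 ≈ 1.8333; a fully generic set of size 6 gives K ≈ 3.5000.

|A| = 6, |A + A| = 21, K = 21/6 = 7/2.


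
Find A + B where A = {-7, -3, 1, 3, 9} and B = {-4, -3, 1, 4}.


A + B = {a + b : a ∈ A, b ∈ B}.
Enumerate all |A|·|B| = 5·4 = 20 pairs (a, b) and collect distinct sums.
a = -7: -7+-4=-11, -7+-3=-10, -7+1=-6, -7+4=-3
a = -3: -3+-4=-7, -3+-3=-6, -3+1=-2, -3+4=1
a = 1: 1+-4=-3, 1+-3=-2, 1+1=2, 1+4=5
a = 3: 3+-4=-1, 3+-3=0, 3+1=4, 3+4=7
a = 9: 9+-4=5, 9+-3=6, 9+1=10, 9+4=13
Collecting distinct sums: A + B = {-11, -10, -7, -6, -3, -2, -1, 0, 1, 2, 4, 5, 6, 7, 10, 13}
|A + B| = 16

A + B = {-11, -10, -7, -6, -3, -2, -1, 0, 1, 2, 4, 5, 6, 7, 10, 13}


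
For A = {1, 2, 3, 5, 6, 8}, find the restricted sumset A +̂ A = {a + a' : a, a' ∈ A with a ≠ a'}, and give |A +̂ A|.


Restricted sumset: A +̂ A = {a + a' : a ∈ A, a' ∈ A, a ≠ a'}.
Equivalently, take A + A and drop any sum 2a that is achievable ONLY as a + a for a ∈ A (i.e. sums representable only with equal summands).
Enumerate pairs (a, a') with a < a' (symmetric, so each unordered pair gives one sum; this covers all a ≠ a'):
  1 + 2 = 3
  1 + 3 = 4
  1 + 5 = 6
  1 + 6 = 7
  1 + 8 = 9
  2 + 3 = 5
  2 + 5 = 7
  2 + 6 = 8
  2 + 8 = 10
  3 + 5 = 8
  3 + 6 = 9
  3 + 8 = 11
  5 + 6 = 11
  5 + 8 = 13
  6 + 8 = 14
Collected distinct sums: {3, 4, 5, 6, 7, 8, 9, 10, 11, 13, 14}
|A +̂ A| = 11
(Reference bound: |A +̂ A| ≥ 2|A| - 3 for |A| ≥ 2, with |A| = 6 giving ≥ 9.)

|A +̂ A| = 11


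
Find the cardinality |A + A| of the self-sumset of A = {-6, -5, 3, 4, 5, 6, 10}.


A + A = {a + a' : a, a' ∈ A}; |A| = 7.
General bounds: 2|A| - 1 ≤ |A + A| ≤ |A|(|A|+1)/2, i.e. 13 ≤ |A + A| ≤ 28.
Lower bound 2|A|-1 is attained iff A is an arithmetic progression.
Enumerate sums a + a' for a ≤ a' (symmetric, so this suffices):
a = -6: -6+-6=-12, -6+-5=-11, -6+3=-3, -6+4=-2, -6+5=-1, -6+6=0, -6+10=4
a = -5: -5+-5=-10, -5+3=-2, -5+4=-1, -5+5=0, -5+6=1, -5+10=5
a = 3: 3+3=6, 3+4=7, 3+5=8, 3+6=9, 3+10=13
a = 4: 4+4=8, 4+5=9, 4+6=10, 4+10=14
a = 5: 5+5=10, 5+6=11, 5+10=15
a = 6: 6+6=12, 6+10=16
a = 10: 10+10=20
Distinct sums: {-12, -11, -10, -3, -2, -1, 0, 1, 4, 5, 6, 7, 8, 9, 10, 11, 12, 13, 14, 15, 16, 20}
|A + A| = 22

|A + A| = 22


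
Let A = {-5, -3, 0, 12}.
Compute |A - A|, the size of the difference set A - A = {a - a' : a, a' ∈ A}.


A - A = {a - a' : a, a' ∈ A}; |A| = 4.
Bounds: 2|A|-1 ≤ |A - A| ≤ |A|² - |A| + 1, i.e. 7 ≤ |A - A| ≤ 13.
Note: 0 ∈ A - A always (from a - a). The set is symmetric: if d ∈ A - A then -d ∈ A - A.
Enumerate nonzero differences d = a - a' with a > a' (then include -d):
Positive differences: {2, 3, 5, 12, 15, 17}
Full difference set: {0} ∪ (positive diffs) ∪ (negative diffs).
|A - A| = 1 + 2·6 = 13 (matches direct enumeration: 13).

|A - A| = 13


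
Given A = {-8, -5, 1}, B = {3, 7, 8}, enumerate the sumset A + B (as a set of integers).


A + B = {a + b : a ∈ A, b ∈ B}.
Enumerate all |A|·|B| = 3·3 = 9 pairs (a, b) and collect distinct sums.
a = -8: -8+3=-5, -8+7=-1, -8+8=0
a = -5: -5+3=-2, -5+7=2, -5+8=3
a = 1: 1+3=4, 1+7=8, 1+8=9
Collecting distinct sums: A + B = {-5, -2, -1, 0, 2, 3, 4, 8, 9}
|A + B| = 9

A + B = {-5, -2, -1, 0, 2, 3, 4, 8, 9}


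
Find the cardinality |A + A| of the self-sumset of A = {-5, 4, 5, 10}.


A + A = {a + a' : a, a' ∈ A}; |A| = 4.
General bounds: 2|A| - 1 ≤ |A + A| ≤ |A|(|A|+1)/2, i.e. 7 ≤ |A + A| ≤ 10.
Lower bound 2|A|-1 is attained iff A is an arithmetic progression.
Enumerate sums a + a' for a ≤ a' (symmetric, so this suffices):
a = -5: -5+-5=-10, -5+4=-1, -5+5=0, -5+10=5
a = 4: 4+4=8, 4+5=9, 4+10=14
a = 5: 5+5=10, 5+10=15
a = 10: 10+10=20
Distinct sums: {-10, -1, 0, 5, 8, 9, 10, 14, 15, 20}
|A + A| = 10

|A + A| = 10


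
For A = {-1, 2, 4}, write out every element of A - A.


A - A = {a - a' : a, a' ∈ A}.
Compute a - a' for each ordered pair (a, a'):
a = -1: -1--1=0, -1-2=-3, -1-4=-5
a = 2: 2--1=3, 2-2=0, 2-4=-2
a = 4: 4--1=5, 4-2=2, 4-4=0
Collecting distinct values (and noting 0 appears from a-a):
A - A = {-5, -3, -2, 0, 2, 3, 5}
|A - A| = 7

A - A = {-5, -3, -2, 0, 2, 3, 5}


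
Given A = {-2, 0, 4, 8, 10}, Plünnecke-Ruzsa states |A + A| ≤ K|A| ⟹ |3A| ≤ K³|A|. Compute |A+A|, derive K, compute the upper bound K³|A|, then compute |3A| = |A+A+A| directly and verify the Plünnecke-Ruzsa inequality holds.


|A| = 5.
Step 1: Compute A + A by enumerating all 25 pairs.
A + A = {-4, -2, 0, 2, 4, 6, 8, 10, 12, 14, 16, 18, 20}, so |A + A| = 13.
Step 2: Doubling constant K = |A + A|/|A| = 13/5 = 13/5 ≈ 2.6000.
Step 3: Plünnecke-Ruzsa gives |3A| ≤ K³·|A| = (2.6000)³ · 5 ≈ 87.8800.
Step 4: Compute 3A = A + A + A directly by enumerating all triples (a,b,c) ∈ A³; |3A| = 19.
Step 5: Check 19 ≤ 87.8800? Yes ✓.

K = 13/5, Plünnecke-Ruzsa bound K³|A| ≈ 87.8800, |3A| = 19, inequality holds.


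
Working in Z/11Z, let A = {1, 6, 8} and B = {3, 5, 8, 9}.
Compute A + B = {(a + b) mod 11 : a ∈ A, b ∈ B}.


Work in Z/11Z: reduce every sum a + b modulo 11.
Enumerate all 12 pairs:
a = 1: 1+3=4, 1+5=6, 1+8=9, 1+9=10
a = 6: 6+3=9, 6+5=0, 6+8=3, 6+9=4
a = 8: 8+3=0, 8+5=2, 8+8=5, 8+9=6
Distinct residues collected: {0, 2, 3, 4, 5, 6, 9, 10}
|A + B| = 8 (out of 11 total residues).

A + B = {0, 2, 3, 4, 5, 6, 9, 10}


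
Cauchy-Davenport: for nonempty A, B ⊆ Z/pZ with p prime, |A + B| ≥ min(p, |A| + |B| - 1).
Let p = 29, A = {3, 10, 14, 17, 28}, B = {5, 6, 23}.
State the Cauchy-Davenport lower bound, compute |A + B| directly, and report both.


Cauchy-Davenport: |A + B| ≥ min(p, |A| + |B| - 1) for A, B nonempty in Z/pZ.
|A| = 5, |B| = 3, p = 29.
CD lower bound = min(29, 5 + 3 - 1) = min(29, 7) = 7.
Compute A + B mod 29 directly:
a = 3: 3+5=8, 3+6=9, 3+23=26
a = 10: 10+5=15, 10+6=16, 10+23=4
a = 14: 14+5=19, 14+6=20, 14+23=8
a = 17: 17+5=22, 17+6=23, 17+23=11
a = 28: 28+5=4, 28+6=5, 28+23=22
A + B = {4, 5, 8, 9, 11, 15, 16, 19, 20, 22, 23, 26}, so |A + B| = 12.
Verify: 12 ≥ 7? Yes ✓.

CD lower bound = 7, actual |A + B| = 12.


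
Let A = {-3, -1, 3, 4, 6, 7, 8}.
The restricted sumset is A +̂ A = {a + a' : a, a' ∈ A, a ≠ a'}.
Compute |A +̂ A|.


Restricted sumset: A +̂ A = {a + a' : a ∈ A, a' ∈ A, a ≠ a'}.
Equivalently, take A + A and drop any sum 2a that is achievable ONLY as a + a for a ∈ A (i.e. sums representable only with equal summands).
Enumerate pairs (a, a') with a < a' (symmetric, so each unordered pair gives one sum; this covers all a ≠ a'):
  -3 + -1 = -4
  -3 + 3 = 0
  -3 + 4 = 1
  -3 + 6 = 3
  -3 + 7 = 4
  -3 + 8 = 5
  -1 + 3 = 2
  -1 + 4 = 3
  -1 + 6 = 5
  -1 + 7 = 6
  -1 + 8 = 7
  3 + 4 = 7
  3 + 6 = 9
  3 + 7 = 10
  3 + 8 = 11
  4 + 6 = 10
  4 + 7 = 11
  4 + 8 = 12
  6 + 7 = 13
  6 + 8 = 14
  7 + 8 = 15
Collected distinct sums: {-4, 0, 1, 2, 3, 4, 5, 6, 7, 9, 10, 11, 12, 13, 14, 15}
|A +̂ A| = 16
(Reference bound: |A +̂ A| ≥ 2|A| - 3 for |A| ≥ 2, with |A| = 7 giving ≥ 11.)

|A +̂ A| = 16


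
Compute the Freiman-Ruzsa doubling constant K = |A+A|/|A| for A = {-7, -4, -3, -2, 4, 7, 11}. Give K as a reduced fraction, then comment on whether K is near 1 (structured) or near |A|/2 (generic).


|A| = 7.
Compute A + A by enumerating all 49 pairs.
A + A = {-14, -11, -10, -9, -8, -7, -6, -5, -4, -3, 0, 1, 2, 3, 4, 5, 7, 8, 9, 11, 14, 15, 18, 22}, so |A + A| = 24.
K = |A + A| / |A| = 24/7 (already in lowest terms) ≈ 3.4286.
Reference: AP of size 7 gives K = 13/7 ≈ 1.8571; a fully generic set of size 7 gives K ≈ 4.0000.

|A| = 7, |A + A| = 24, K = 24/7.


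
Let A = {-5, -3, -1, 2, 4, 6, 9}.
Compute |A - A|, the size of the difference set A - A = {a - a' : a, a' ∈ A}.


A - A = {a - a' : a, a' ∈ A}; |A| = 7.
Bounds: 2|A|-1 ≤ |A - A| ≤ |A|² - |A| + 1, i.e. 13 ≤ |A - A| ≤ 43.
Note: 0 ∈ A - A always (from a - a). The set is symmetric: if d ∈ A - A then -d ∈ A - A.
Enumerate nonzero differences d = a - a' with a > a' (then include -d):
Positive differences: {2, 3, 4, 5, 7, 9, 10, 11, 12, 14}
Full difference set: {0} ∪ (positive diffs) ∪ (negative diffs).
|A - A| = 1 + 2·10 = 21 (matches direct enumeration: 21).

|A - A| = 21


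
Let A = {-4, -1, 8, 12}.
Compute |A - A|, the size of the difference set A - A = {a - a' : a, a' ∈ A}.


A - A = {a - a' : a, a' ∈ A}; |A| = 4.
Bounds: 2|A|-1 ≤ |A - A| ≤ |A|² - |A| + 1, i.e. 7 ≤ |A - A| ≤ 13.
Note: 0 ∈ A - A always (from a - a). The set is symmetric: if d ∈ A - A then -d ∈ A - A.
Enumerate nonzero differences d = a - a' with a > a' (then include -d):
Positive differences: {3, 4, 9, 12, 13, 16}
Full difference set: {0} ∪ (positive diffs) ∪ (negative diffs).
|A - A| = 1 + 2·6 = 13 (matches direct enumeration: 13).

|A - A| = 13


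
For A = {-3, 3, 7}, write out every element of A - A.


A - A = {a - a' : a, a' ∈ A}.
Compute a - a' for each ordered pair (a, a'):
a = -3: -3--3=0, -3-3=-6, -3-7=-10
a = 3: 3--3=6, 3-3=0, 3-7=-4
a = 7: 7--3=10, 7-3=4, 7-7=0
Collecting distinct values (and noting 0 appears from a-a):
A - A = {-10, -6, -4, 0, 4, 6, 10}
|A - A| = 7

A - A = {-10, -6, -4, 0, 4, 6, 10}


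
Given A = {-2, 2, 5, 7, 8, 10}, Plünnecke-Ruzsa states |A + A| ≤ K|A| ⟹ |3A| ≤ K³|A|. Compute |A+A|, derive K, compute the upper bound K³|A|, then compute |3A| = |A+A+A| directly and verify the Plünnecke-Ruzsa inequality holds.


|A| = 6.
Step 1: Compute A + A by enumerating all 36 pairs.
A + A = {-4, 0, 3, 4, 5, 6, 7, 8, 9, 10, 12, 13, 14, 15, 16, 17, 18, 20}, so |A + A| = 18.
Step 2: Doubling constant K = |A + A|/|A| = 18/6 = 18/6 ≈ 3.0000.
Step 3: Plünnecke-Ruzsa gives |3A| ≤ K³·|A| = (3.0000)³ · 6 ≈ 162.0000.
Step 4: Compute 3A = A + A + A directly by enumerating all triples (a,b,c) ∈ A³; |3A| = 31.
Step 5: Check 31 ≤ 162.0000? Yes ✓.

K = 18/6, Plünnecke-Ruzsa bound K³|A| ≈ 162.0000, |3A| = 31, inequality holds.


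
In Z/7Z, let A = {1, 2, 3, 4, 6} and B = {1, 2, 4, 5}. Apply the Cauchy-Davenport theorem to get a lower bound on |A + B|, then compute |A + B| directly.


Cauchy-Davenport: |A + B| ≥ min(p, |A| + |B| - 1) for A, B nonempty in Z/pZ.
|A| = 5, |B| = 4, p = 7.
CD lower bound = min(7, 5 + 4 - 1) = min(7, 8) = 7.
Compute A + B mod 7 directly:
a = 1: 1+1=2, 1+2=3, 1+4=5, 1+5=6
a = 2: 2+1=3, 2+2=4, 2+4=6, 2+5=0
a = 3: 3+1=4, 3+2=5, 3+4=0, 3+5=1
a = 4: 4+1=5, 4+2=6, 4+4=1, 4+5=2
a = 6: 6+1=0, 6+2=1, 6+4=3, 6+5=4
A + B = {0, 1, 2, 3, 4, 5, 6}, so |A + B| = 7.
Verify: 7 ≥ 7? Yes ✓.

CD lower bound = 7, actual |A + B| = 7.


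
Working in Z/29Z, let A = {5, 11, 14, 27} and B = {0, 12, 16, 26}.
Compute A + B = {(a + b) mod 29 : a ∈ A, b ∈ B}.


Work in Z/29Z: reduce every sum a + b modulo 29.
Enumerate all 16 pairs:
a = 5: 5+0=5, 5+12=17, 5+16=21, 5+26=2
a = 11: 11+0=11, 11+12=23, 11+16=27, 11+26=8
a = 14: 14+0=14, 14+12=26, 14+16=1, 14+26=11
a = 27: 27+0=27, 27+12=10, 27+16=14, 27+26=24
Distinct residues collected: {1, 2, 5, 8, 10, 11, 14, 17, 21, 23, 24, 26, 27}
|A + B| = 13 (out of 29 total residues).

A + B = {1, 2, 5, 8, 10, 11, 14, 17, 21, 23, 24, 26, 27}


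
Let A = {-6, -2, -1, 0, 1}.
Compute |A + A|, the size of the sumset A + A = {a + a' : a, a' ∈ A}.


A + A = {a + a' : a, a' ∈ A}; |A| = 5.
General bounds: 2|A| - 1 ≤ |A + A| ≤ |A|(|A|+1)/2, i.e. 9 ≤ |A + A| ≤ 15.
Lower bound 2|A|-1 is attained iff A is an arithmetic progression.
Enumerate sums a + a' for a ≤ a' (symmetric, so this suffices):
a = -6: -6+-6=-12, -6+-2=-8, -6+-1=-7, -6+0=-6, -6+1=-5
a = -2: -2+-2=-4, -2+-1=-3, -2+0=-2, -2+1=-1
a = -1: -1+-1=-2, -1+0=-1, -1+1=0
a = 0: 0+0=0, 0+1=1
a = 1: 1+1=2
Distinct sums: {-12, -8, -7, -6, -5, -4, -3, -2, -1, 0, 1, 2}
|A + A| = 12

|A + A| = 12


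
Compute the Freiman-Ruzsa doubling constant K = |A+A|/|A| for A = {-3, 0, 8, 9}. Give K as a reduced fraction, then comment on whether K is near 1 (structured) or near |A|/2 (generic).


|A| = 4.
Compute A + A by enumerating all 16 pairs.
A + A = {-6, -3, 0, 5, 6, 8, 9, 16, 17, 18}, so |A + A| = 10.
K = |A + A| / |A| = 10/4 = 5/2 ≈ 2.5000.
Reference: AP of size 4 gives K = 7/4 ≈ 1.7500; a fully generic set of size 4 gives K ≈ 2.5000.

|A| = 4, |A + A| = 10, K = 10/4 = 5/2.


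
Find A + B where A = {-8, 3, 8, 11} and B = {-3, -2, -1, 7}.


A + B = {a + b : a ∈ A, b ∈ B}.
Enumerate all |A|·|B| = 4·4 = 16 pairs (a, b) and collect distinct sums.
a = -8: -8+-3=-11, -8+-2=-10, -8+-1=-9, -8+7=-1
a = 3: 3+-3=0, 3+-2=1, 3+-1=2, 3+7=10
a = 8: 8+-3=5, 8+-2=6, 8+-1=7, 8+7=15
a = 11: 11+-3=8, 11+-2=9, 11+-1=10, 11+7=18
Collecting distinct sums: A + B = {-11, -10, -9, -1, 0, 1, 2, 5, 6, 7, 8, 9, 10, 15, 18}
|A + B| = 15

A + B = {-11, -10, -9, -1, 0, 1, 2, 5, 6, 7, 8, 9, 10, 15, 18}


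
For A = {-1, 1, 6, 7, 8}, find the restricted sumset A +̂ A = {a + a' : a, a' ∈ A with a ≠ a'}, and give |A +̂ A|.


Restricted sumset: A +̂ A = {a + a' : a ∈ A, a' ∈ A, a ≠ a'}.
Equivalently, take A + A and drop any sum 2a that is achievable ONLY as a + a for a ∈ A (i.e. sums representable only with equal summands).
Enumerate pairs (a, a') with a < a' (symmetric, so each unordered pair gives one sum; this covers all a ≠ a'):
  -1 + 1 = 0
  -1 + 6 = 5
  -1 + 7 = 6
  -1 + 8 = 7
  1 + 6 = 7
  1 + 7 = 8
  1 + 8 = 9
  6 + 7 = 13
  6 + 8 = 14
  7 + 8 = 15
Collected distinct sums: {0, 5, 6, 7, 8, 9, 13, 14, 15}
|A +̂ A| = 9
(Reference bound: |A +̂ A| ≥ 2|A| - 3 for |A| ≥ 2, with |A| = 5 giving ≥ 7.)

|A +̂ A| = 9


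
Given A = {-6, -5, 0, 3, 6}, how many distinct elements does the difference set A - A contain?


A - A = {a - a' : a, a' ∈ A}; |A| = 5.
Bounds: 2|A|-1 ≤ |A - A| ≤ |A|² - |A| + 1, i.e. 9 ≤ |A - A| ≤ 21.
Note: 0 ∈ A - A always (from a - a). The set is symmetric: if d ∈ A - A then -d ∈ A - A.
Enumerate nonzero differences d = a - a' with a > a' (then include -d):
Positive differences: {1, 3, 5, 6, 8, 9, 11, 12}
Full difference set: {0} ∪ (positive diffs) ∪ (negative diffs).
|A - A| = 1 + 2·8 = 17 (matches direct enumeration: 17).

|A - A| = 17


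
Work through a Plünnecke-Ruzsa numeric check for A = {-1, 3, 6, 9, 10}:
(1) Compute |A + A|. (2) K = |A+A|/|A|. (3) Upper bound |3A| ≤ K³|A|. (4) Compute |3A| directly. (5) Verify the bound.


|A| = 5.
Step 1: Compute A + A by enumerating all 25 pairs.
A + A = {-2, 2, 5, 6, 8, 9, 12, 13, 15, 16, 18, 19, 20}, so |A + A| = 13.
Step 2: Doubling constant K = |A + A|/|A| = 13/5 = 13/5 ≈ 2.6000.
Step 3: Plünnecke-Ruzsa gives |3A| ≤ K³·|A| = (2.6000)³ · 5 ≈ 87.8800.
Step 4: Compute 3A = A + A + A directly by enumerating all triples (a,b,c) ∈ A³; |3A| = 25.
Step 5: Check 25 ≤ 87.8800? Yes ✓.

K = 13/5, Plünnecke-Ruzsa bound K³|A| ≈ 87.8800, |3A| = 25, inequality holds.


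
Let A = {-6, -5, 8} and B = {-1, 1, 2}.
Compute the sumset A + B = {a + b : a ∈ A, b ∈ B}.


A + B = {a + b : a ∈ A, b ∈ B}.
Enumerate all |A|·|B| = 3·3 = 9 pairs (a, b) and collect distinct sums.
a = -6: -6+-1=-7, -6+1=-5, -6+2=-4
a = -5: -5+-1=-6, -5+1=-4, -5+2=-3
a = 8: 8+-1=7, 8+1=9, 8+2=10
Collecting distinct sums: A + B = {-7, -6, -5, -4, -3, 7, 9, 10}
|A + B| = 8

A + B = {-7, -6, -5, -4, -3, 7, 9, 10}


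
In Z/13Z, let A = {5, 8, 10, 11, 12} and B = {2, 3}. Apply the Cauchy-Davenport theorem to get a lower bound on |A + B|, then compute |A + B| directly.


Cauchy-Davenport: |A + B| ≥ min(p, |A| + |B| - 1) for A, B nonempty in Z/pZ.
|A| = 5, |B| = 2, p = 13.
CD lower bound = min(13, 5 + 2 - 1) = min(13, 6) = 6.
Compute A + B mod 13 directly:
a = 5: 5+2=7, 5+3=8
a = 8: 8+2=10, 8+3=11
a = 10: 10+2=12, 10+3=0
a = 11: 11+2=0, 11+3=1
a = 12: 12+2=1, 12+3=2
A + B = {0, 1, 2, 7, 8, 10, 11, 12}, so |A + B| = 8.
Verify: 8 ≥ 6? Yes ✓.

CD lower bound = 6, actual |A + B| = 8.


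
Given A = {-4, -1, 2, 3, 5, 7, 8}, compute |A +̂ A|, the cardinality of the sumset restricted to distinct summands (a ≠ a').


Restricted sumset: A +̂ A = {a + a' : a ∈ A, a' ∈ A, a ≠ a'}.
Equivalently, take A + A and drop any sum 2a that is achievable ONLY as a + a for a ∈ A (i.e. sums representable only with equal summands).
Enumerate pairs (a, a') with a < a' (symmetric, so each unordered pair gives one sum; this covers all a ≠ a'):
  -4 + -1 = -5
  -4 + 2 = -2
  -4 + 3 = -1
  -4 + 5 = 1
  -4 + 7 = 3
  -4 + 8 = 4
  -1 + 2 = 1
  -1 + 3 = 2
  -1 + 5 = 4
  -1 + 7 = 6
  -1 + 8 = 7
  2 + 3 = 5
  2 + 5 = 7
  2 + 7 = 9
  2 + 8 = 10
  3 + 5 = 8
  3 + 7 = 10
  3 + 8 = 11
  5 + 7 = 12
  5 + 8 = 13
  7 + 8 = 15
Collected distinct sums: {-5, -2, -1, 1, 2, 3, 4, 5, 6, 7, 8, 9, 10, 11, 12, 13, 15}
|A +̂ A| = 17
(Reference bound: |A +̂ A| ≥ 2|A| - 3 for |A| ≥ 2, with |A| = 7 giving ≥ 11.)

|A +̂ A| = 17


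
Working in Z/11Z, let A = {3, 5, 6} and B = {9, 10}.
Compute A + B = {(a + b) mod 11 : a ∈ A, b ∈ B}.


Work in Z/11Z: reduce every sum a + b modulo 11.
Enumerate all 6 pairs:
a = 3: 3+9=1, 3+10=2
a = 5: 5+9=3, 5+10=4
a = 6: 6+9=4, 6+10=5
Distinct residues collected: {1, 2, 3, 4, 5}
|A + B| = 5 (out of 11 total residues).

A + B = {1, 2, 3, 4, 5}


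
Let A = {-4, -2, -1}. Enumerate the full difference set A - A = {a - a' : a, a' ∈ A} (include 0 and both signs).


A - A = {a - a' : a, a' ∈ A}.
Compute a - a' for each ordered pair (a, a'):
a = -4: -4--4=0, -4--2=-2, -4--1=-3
a = -2: -2--4=2, -2--2=0, -2--1=-1
a = -1: -1--4=3, -1--2=1, -1--1=0
Collecting distinct values (and noting 0 appears from a-a):
A - A = {-3, -2, -1, 0, 1, 2, 3}
|A - A| = 7

A - A = {-3, -2, -1, 0, 1, 2, 3}


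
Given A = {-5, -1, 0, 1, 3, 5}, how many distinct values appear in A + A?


A + A = {a + a' : a, a' ∈ A}; |A| = 6.
General bounds: 2|A| - 1 ≤ |A + A| ≤ |A|(|A|+1)/2, i.e. 11 ≤ |A + A| ≤ 21.
Lower bound 2|A|-1 is attained iff A is an arithmetic progression.
Enumerate sums a + a' for a ≤ a' (symmetric, so this suffices):
a = -5: -5+-5=-10, -5+-1=-6, -5+0=-5, -5+1=-4, -5+3=-2, -5+5=0
a = -1: -1+-1=-2, -1+0=-1, -1+1=0, -1+3=2, -1+5=4
a = 0: 0+0=0, 0+1=1, 0+3=3, 0+5=5
a = 1: 1+1=2, 1+3=4, 1+5=6
a = 3: 3+3=6, 3+5=8
a = 5: 5+5=10
Distinct sums: {-10, -6, -5, -4, -2, -1, 0, 1, 2, 3, 4, 5, 6, 8, 10}
|A + A| = 15

|A + A| = 15


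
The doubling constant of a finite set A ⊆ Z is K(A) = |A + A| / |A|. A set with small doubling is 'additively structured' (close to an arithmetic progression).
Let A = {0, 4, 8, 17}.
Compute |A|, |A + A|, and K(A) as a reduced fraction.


|A| = 4.
Compute A + A by enumerating all 16 pairs.
A + A = {0, 4, 8, 12, 16, 17, 21, 25, 34}, so |A + A| = 9.
K = |A + A| / |A| = 9/4 (already in lowest terms) ≈ 2.2500.
Reference: AP of size 4 gives K = 7/4 ≈ 1.7500; a fully generic set of size 4 gives K ≈ 2.5000.

|A| = 4, |A + A| = 9, K = 9/4.


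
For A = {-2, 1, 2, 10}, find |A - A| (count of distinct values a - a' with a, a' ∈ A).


A - A = {a - a' : a, a' ∈ A}; |A| = 4.
Bounds: 2|A|-1 ≤ |A - A| ≤ |A|² - |A| + 1, i.e. 7 ≤ |A - A| ≤ 13.
Note: 0 ∈ A - A always (from a - a). The set is symmetric: if d ∈ A - A then -d ∈ A - A.
Enumerate nonzero differences d = a - a' with a > a' (then include -d):
Positive differences: {1, 3, 4, 8, 9, 12}
Full difference set: {0} ∪ (positive diffs) ∪ (negative diffs).
|A - A| = 1 + 2·6 = 13 (matches direct enumeration: 13).

|A - A| = 13


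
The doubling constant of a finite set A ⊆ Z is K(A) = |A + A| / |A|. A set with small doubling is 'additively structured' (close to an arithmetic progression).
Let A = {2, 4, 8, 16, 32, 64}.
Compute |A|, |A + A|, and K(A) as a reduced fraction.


|A| = 6.
Compute A + A by enumerating all 36 pairs.
A + A = {4, 6, 8, 10, 12, 16, 18, 20, 24, 32, 34, 36, 40, 48, 64, 66, 68, 72, 80, 96, 128}, so |A + A| = 21.
K = |A + A| / |A| = 21/6 = 7/2 ≈ 3.5000.
Reference: AP of size 6 gives K = 11/6 ≈ 1.8333; a fully generic set of size 6 gives K ≈ 3.5000.

|A| = 6, |A + A| = 21, K = 21/6 = 7/2.


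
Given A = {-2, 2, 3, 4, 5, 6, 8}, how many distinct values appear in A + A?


A + A = {a + a' : a, a' ∈ A}; |A| = 7.
General bounds: 2|A| - 1 ≤ |A + A| ≤ |A|(|A|+1)/2, i.e. 13 ≤ |A + A| ≤ 28.
Lower bound 2|A|-1 is attained iff A is an arithmetic progression.
Enumerate sums a + a' for a ≤ a' (symmetric, so this suffices):
a = -2: -2+-2=-4, -2+2=0, -2+3=1, -2+4=2, -2+5=3, -2+6=4, -2+8=6
a = 2: 2+2=4, 2+3=5, 2+4=6, 2+5=7, 2+6=8, 2+8=10
a = 3: 3+3=6, 3+4=7, 3+5=8, 3+6=9, 3+8=11
a = 4: 4+4=8, 4+5=9, 4+6=10, 4+8=12
a = 5: 5+5=10, 5+6=11, 5+8=13
a = 6: 6+6=12, 6+8=14
a = 8: 8+8=16
Distinct sums: {-4, 0, 1, 2, 3, 4, 5, 6, 7, 8, 9, 10, 11, 12, 13, 14, 16}
|A + A| = 17

|A + A| = 17


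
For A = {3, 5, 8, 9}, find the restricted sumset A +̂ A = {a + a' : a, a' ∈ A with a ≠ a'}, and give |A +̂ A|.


Restricted sumset: A +̂ A = {a + a' : a ∈ A, a' ∈ A, a ≠ a'}.
Equivalently, take A + A and drop any sum 2a that is achievable ONLY as a + a for a ∈ A (i.e. sums representable only with equal summands).
Enumerate pairs (a, a') with a < a' (symmetric, so each unordered pair gives one sum; this covers all a ≠ a'):
  3 + 5 = 8
  3 + 8 = 11
  3 + 9 = 12
  5 + 8 = 13
  5 + 9 = 14
  8 + 9 = 17
Collected distinct sums: {8, 11, 12, 13, 14, 17}
|A +̂ A| = 6
(Reference bound: |A +̂ A| ≥ 2|A| - 3 for |A| ≥ 2, with |A| = 4 giving ≥ 5.)

|A +̂ A| = 6


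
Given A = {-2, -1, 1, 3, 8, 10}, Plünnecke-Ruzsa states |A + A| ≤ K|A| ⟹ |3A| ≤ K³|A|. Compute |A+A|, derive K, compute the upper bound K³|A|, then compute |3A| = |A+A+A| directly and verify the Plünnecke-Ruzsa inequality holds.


|A| = 6.
Step 1: Compute A + A by enumerating all 36 pairs.
A + A = {-4, -3, -2, -1, 0, 1, 2, 4, 6, 7, 8, 9, 11, 13, 16, 18, 20}, so |A + A| = 17.
Step 2: Doubling constant K = |A + A|/|A| = 17/6 = 17/6 ≈ 2.8333.
Step 3: Plünnecke-Ruzsa gives |3A| ≤ K³·|A| = (2.8333)³ · 6 ≈ 136.4722.
Step 4: Compute 3A = A + A + A directly by enumerating all triples (a,b,c) ∈ A³; |3A| = 31.
Step 5: Check 31 ≤ 136.4722? Yes ✓.

K = 17/6, Plünnecke-Ruzsa bound K³|A| ≈ 136.4722, |3A| = 31, inequality holds.


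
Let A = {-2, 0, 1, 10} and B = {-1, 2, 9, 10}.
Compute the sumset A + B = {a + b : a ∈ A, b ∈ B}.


A + B = {a + b : a ∈ A, b ∈ B}.
Enumerate all |A|·|B| = 4·4 = 16 pairs (a, b) and collect distinct sums.
a = -2: -2+-1=-3, -2+2=0, -2+9=7, -2+10=8
a = 0: 0+-1=-1, 0+2=2, 0+9=9, 0+10=10
a = 1: 1+-1=0, 1+2=3, 1+9=10, 1+10=11
a = 10: 10+-1=9, 10+2=12, 10+9=19, 10+10=20
Collecting distinct sums: A + B = {-3, -1, 0, 2, 3, 7, 8, 9, 10, 11, 12, 19, 20}
|A + B| = 13

A + B = {-3, -1, 0, 2, 3, 7, 8, 9, 10, 11, 12, 19, 20}


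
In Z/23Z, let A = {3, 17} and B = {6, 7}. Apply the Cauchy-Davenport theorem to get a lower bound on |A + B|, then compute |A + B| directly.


Cauchy-Davenport: |A + B| ≥ min(p, |A| + |B| - 1) for A, B nonempty in Z/pZ.
|A| = 2, |B| = 2, p = 23.
CD lower bound = min(23, 2 + 2 - 1) = min(23, 3) = 3.
Compute A + B mod 23 directly:
a = 3: 3+6=9, 3+7=10
a = 17: 17+6=0, 17+7=1
A + B = {0, 1, 9, 10}, so |A + B| = 4.
Verify: 4 ≥ 3? Yes ✓.

CD lower bound = 3, actual |A + B| = 4.


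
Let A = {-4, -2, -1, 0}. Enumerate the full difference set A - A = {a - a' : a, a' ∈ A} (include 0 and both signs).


A - A = {a - a' : a, a' ∈ A}.
Compute a - a' for each ordered pair (a, a'):
a = -4: -4--4=0, -4--2=-2, -4--1=-3, -4-0=-4
a = -2: -2--4=2, -2--2=0, -2--1=-1, -2-0=-2
a = -1: -1--4=3, -1--2=1, -1--1=0, -1-0=-1
a = 0: 0--4=4, 0--2=2, 0--1=1, 0-0=0
Collecting distinct values (and noting 0 appears from a-a):
A - A = {-4, -3, -2, -1, 0, 1, 2, 3, 4}
|A - A| = 9

A - A = {-4, -3, -2, -1, 0, 1, 2, 3, 4}


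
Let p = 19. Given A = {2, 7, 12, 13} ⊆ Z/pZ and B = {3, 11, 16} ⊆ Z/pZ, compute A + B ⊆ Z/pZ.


Work in Z/19Z: reduce every sum a + b modulo 19.
Enumerate all 12 pairs:
a = 2: 2+3=5, 2+11=13, 2+16=18
a = 7: 7+3=10, 7+11=18, 7+16=4
a = 12: 12+3=15, 12+11=4, 12+16=9
a = 13: 13+3=16, 13+11=5, 13+16=10
Distinct residues collected: {4, 5, 9, 10, 13, 15, 16, 18}
|A + B| = 8 (out of 19 total residues).

A + B = {4, 5, 9, 10, 13, 15, 16, 18}


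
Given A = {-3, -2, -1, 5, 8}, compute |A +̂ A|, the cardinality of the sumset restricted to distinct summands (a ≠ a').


Restricted sumset: A +̂ A = {a + a' : a ∈ A, a' ∈ A, a ≠ a'}.
Equivalently, take A + A and drop any sum 2a that is achievable ONLY as a + a for a ∈ A (i.e. sums representable only with equal summands).
Enumerate pairs (a, a') with a < a' (symmetric, so each unordered pair gives one sum; this covers all a ≠ a'):
  -3 + -2 = -5
  -3 + -1 = -4
  -3 + 5 = 2
  -3 + 8 = 5
  -2 + -1 = -3
  -2 + 5 = 3
  -2 + 8 = 6
  -1 + 5 = 4
  -1 + 8 = 7
  5 + 8 = 13
Collected distinct sums: {-5, -4, -3, 2, 3, 4, 5, 6, 7, 13}
|A +̂ A| = 10
(Reference bound: |A +̂ A| ≥ 2|A| - 3 for |A| ≥ 2, with |A| = 5 giving ≥ 7.)

|A +̂ A| = 10


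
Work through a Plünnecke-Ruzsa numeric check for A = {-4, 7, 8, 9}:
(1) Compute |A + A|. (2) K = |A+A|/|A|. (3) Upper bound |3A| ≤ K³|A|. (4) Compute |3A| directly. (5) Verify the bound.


|A| = 4.
Step 1: Compute A + A by enumerating all 16 pairs.
A + A = {-8, 3, 4, 5, 14, 15, 16, 17, 18}, so |A + A| = 9.
Step 2: Doubling constant K = |A + A|/|A| = 9/4 = 9/4 ≈ 2.2500.
Step 3: Plünnecke-Ruzsa gives |3A| ≤ K³·|A| = (2.2500)³ · 4 ≈ 45.5625.
Step 4: Compute 3A = A + A + A directly by enumerating all triples (a,b,c) ∈ A³; |3A| = 16.
Step 5: Check 16 ≤ 45.5625? Yes ✓.

K = 9/4, Plünnecke-Ruzsa bound K³|A| ≈ 45.5625, |3A| = 16, inequality holds.


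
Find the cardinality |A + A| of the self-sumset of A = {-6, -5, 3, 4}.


A + A = {a + a' : a, a' ∈ A}; |A| = 4.
General bounds: 2|A| - 1 ≤ |A + A| ≤ |A|(|A|+1)/2, i.e. 7 ≤ |A + A| ≤ 10.
Lower bound 2|A|-1 is attained iff A is an arithmetic progression.
Enumerate sums a + a' for a ≤ a' (symmetric, so this suffices):
a = -6: -6+-6=-12, -6+-5=-11, -6+3=-3, -6+4=-2
a = -5: -5+-5=-10, -5+3=-2, -5+4=-1
a = 3: 3+3=6, 3+4=7
a = 4: 4+4=8
Distinct sums: {-12, -11, -10, -3, -2, -1, 6, 7, 8}
|A + A| = 9

|A + A| = 9


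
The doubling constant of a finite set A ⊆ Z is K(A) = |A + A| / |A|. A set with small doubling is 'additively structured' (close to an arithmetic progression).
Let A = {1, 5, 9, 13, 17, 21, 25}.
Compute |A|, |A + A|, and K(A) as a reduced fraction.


|A| = 7.
Compute A + A by enumerating all 49 pairs.
A + A = {2, 6, 10, 14, 18, 22, 26, 30, 34, 38, 42, 46, 50}, so |A + A| = 13.
K = |A + A| / |A| = 13/7 (already in lowest terms) ≈ 1.8571.
Reference: AP of size 7 gives K = 13/7 ≈ 1.8571; a fully generic set of size 7 gives K ≈ 4.0000.

|A| = 7, |A + A| = 13, K = 13/7.


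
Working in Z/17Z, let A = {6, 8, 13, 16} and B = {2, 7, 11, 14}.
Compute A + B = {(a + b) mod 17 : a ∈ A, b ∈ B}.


Work in Z/17Z: reduce every sum a + b modulo 17.
Enumerate all 16 pairs:
a = 6: 6+2=8, 6+7=13, 6+11=0, 6+14=3
a = 8: 8+2=10, 8+7=15, 8+11=2, 8+14=5
a = 13: 13+2=15, 13+7=3, 13+11=7, 13+14=10
a = 16: 16+2=1, 16+7=6, 16+11=10, 16+14=13
Distinct residues collected: {0, 1, 2, 3, 5, 6, 7, 8, 10, 13, 15}
|A + B| = 11 (out of 17 total residues).

A + B = {0, 1, 2, 3, 5, 6, 7, 8, 10, 13, 15}


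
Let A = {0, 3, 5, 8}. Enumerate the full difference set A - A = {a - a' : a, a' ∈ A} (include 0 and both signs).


A - A = {a - a' : a, a' ∈ A}.
Compute a - a' for each ordered pair (a, a'):
a = 0: 0-0=0, 0-3=-3, 0-5=-5, 0-8=-8
a = 3: 3-0=3, 3-3=0, 3-5=-2, 3-8=-5
a = 5: 5-0=5, 5-3=2, 5-5=0, 5-8=-3
a = 8: 8-0=8, 8-3=5, 8-5=3, 8-8=0
Collecting distinct values (and noting 0 appears from a-a):
A - A = {-8, -5, -3, -2, 0, 2, 3, 5, 8}
|A - A| = 9

A - A = {-8, -5, -3, -2, 0, 2, 3, 5, 8}
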